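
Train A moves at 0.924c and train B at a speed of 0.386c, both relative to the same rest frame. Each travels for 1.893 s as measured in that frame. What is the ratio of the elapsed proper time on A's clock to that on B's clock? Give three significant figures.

A: γ = 1/√(1 − 0.924²) = 1/√0.1462 = 2.615. B: γ = 1/√(1 − 0.386²) = 1/√0.8510 = 1.084.
τ_A/τ_B = γ_B/γ_A = 1.084/2.615 = 0.4145, so τ_A/τ_B = 0.4145.

τ_A/τ_B = 0.415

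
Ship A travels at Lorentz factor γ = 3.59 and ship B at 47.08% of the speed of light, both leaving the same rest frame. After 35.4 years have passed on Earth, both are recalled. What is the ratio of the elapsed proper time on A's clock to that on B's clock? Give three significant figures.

τ_A/τ_B = 0.316

A: γ = 3.59. B: β = 0.4708; γ = 1/√(1 − 0.4708²) = 1/√0.7783 = 1.133.
τ_A/τ_B = γ_B/γ_A = 1.133/3.590 = 0.3157, so τ_A/τ_B = 0.3157.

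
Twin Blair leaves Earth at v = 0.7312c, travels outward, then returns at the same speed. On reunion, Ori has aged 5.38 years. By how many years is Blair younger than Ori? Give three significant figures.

γ = 1/√(1 − 0.7312²) = 1/√0.4653 = 1.466
Blair's elapsed proper time: τ = 5.38/1.466 = 3.670 years.
Age gap = Δt − τ = 5.38 − 3.670 years.

Δt − τ = 1.71 years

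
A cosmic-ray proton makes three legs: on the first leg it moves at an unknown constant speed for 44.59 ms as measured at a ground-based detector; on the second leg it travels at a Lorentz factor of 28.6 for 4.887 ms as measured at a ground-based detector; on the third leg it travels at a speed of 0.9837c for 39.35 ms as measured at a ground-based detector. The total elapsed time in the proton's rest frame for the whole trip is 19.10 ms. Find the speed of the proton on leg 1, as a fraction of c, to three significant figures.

β = 0.964

Leg 1: speed unknown; τ_1 = 44.59/γ_1.
Leg 2: γ = 28.6; τ_2 = 4.887/28.60 = 0.1709 ms.
Leg 3: γ = 1/√(1 − 0.9837²) = 1/√0.03233 = 5.561; τ_3 = 39.35/5.561 = 7.076 ms.
Total proper time: τ_1 + 0.1709 + 7.076 = 19.10, so τ_1 = 19.10 − 7.247 = 11.85 ms.
γ_1 = 44.59/11.85 = 3.762; β = √(1 − 1/γ²) = √0.9293.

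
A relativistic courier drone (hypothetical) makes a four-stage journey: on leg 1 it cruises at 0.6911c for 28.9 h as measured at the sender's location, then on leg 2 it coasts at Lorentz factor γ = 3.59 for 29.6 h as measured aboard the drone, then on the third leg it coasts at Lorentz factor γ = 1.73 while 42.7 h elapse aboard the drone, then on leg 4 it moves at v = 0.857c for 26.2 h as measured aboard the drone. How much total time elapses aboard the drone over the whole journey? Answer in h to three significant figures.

τ = 119 h

Leg 1: γ = 1/√(1 − 0.6911²) = 1/√0.5224 = 1.384; τ_1 = 28.9/1.384 = 20.89 h.
Leg 2: 29.6 h is already measured aboard the drone.
Leg 3: 42.7 h is already measured aboard the drone.
Leg 4: 26.2 h is already measured aboard the drone.
Total: 20.89 + 29.60 + 42.70 + 26.20 h.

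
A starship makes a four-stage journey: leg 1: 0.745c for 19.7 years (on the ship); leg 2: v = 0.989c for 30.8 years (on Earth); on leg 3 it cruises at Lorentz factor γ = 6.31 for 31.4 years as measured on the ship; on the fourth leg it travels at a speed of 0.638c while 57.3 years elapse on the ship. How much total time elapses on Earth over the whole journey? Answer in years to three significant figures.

Leg 1: γ = 1/√(1 − 0.745²) = 1/√0.4450 = 1.499; Δt_1 = 1.499 × 19.7 = 29.53 years.
Leg 2: 30.8 years is already measured on Earth.
Leg 3: γ = 6.31; Δt_3 = 6.310 × 31.4 = 198.1 years.
Leg 4: γ = 1/√(1 − 0.638²) = 1/√0.5930 = 1.299; Δt_4 = 1.299 × 57.3 = 74.41 years.
Total: 29.53 + 30.80 + 198.1 + 74.41 years.

Δt = 333 years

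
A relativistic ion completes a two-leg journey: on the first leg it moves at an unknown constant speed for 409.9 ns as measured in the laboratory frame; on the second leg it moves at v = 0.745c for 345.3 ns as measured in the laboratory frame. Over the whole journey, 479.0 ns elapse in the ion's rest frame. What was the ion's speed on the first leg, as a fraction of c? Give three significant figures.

Leg 1: speed unknown; τ_1 = 409.9/γ_1.
Leg 2: γ = 1/√(1 − 0.745²) = 1/√0.4450 = 1.499; τ_2 = 345.3/1.499 = 230.3 ns.
Total proper time: τ_1 + 230.3 = 479.0, so τ_1 = 479.0 − 230.3 = 248.7 ns.
γ_1 = 409.9/248.7 = 1.648; β = √(1 − 1/γ²) = √0.6320.

β = 0.795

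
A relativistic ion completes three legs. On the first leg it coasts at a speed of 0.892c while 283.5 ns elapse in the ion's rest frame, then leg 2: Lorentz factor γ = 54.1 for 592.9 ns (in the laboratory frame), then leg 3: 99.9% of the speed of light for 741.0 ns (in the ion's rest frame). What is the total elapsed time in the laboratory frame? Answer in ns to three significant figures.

Δt = 1.78×10⁴ ns

Leg 1: γ = 1/√(1 − 0.892²) = 1/√0.2043 = 2.212; Δt_1 = 2.212 × 283.5 = 627.2 ns.
Leg 2: 592.9 ns is already measured in the laboratory frame.
Leg 3: β = 0.999; γ = 1/√(1 − 0.999²) = 1/√0.001999 = 22.37; Δt_3 = 22.37 × 741.0 = 1.657×10⁴ ns.
Total: 627.2 + 592.9 + 1.657×10⁴ ns.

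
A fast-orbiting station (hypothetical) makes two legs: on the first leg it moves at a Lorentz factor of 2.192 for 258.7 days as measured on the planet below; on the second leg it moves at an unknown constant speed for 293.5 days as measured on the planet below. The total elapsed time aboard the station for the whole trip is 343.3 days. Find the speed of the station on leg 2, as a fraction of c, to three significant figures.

Leg 1: γ = 2.192; τ_1 = 258.7/2.192 = 118.0 days.
Leg 2: speed unknown; τ_2 = 293.5/γ_2.
Total proper time: 118.0 + τ_2 = 343.3, so τ_2 = 343.3 − 118.0 = 225.3 days.
γ_2 = 293.5/225.3 = 1.303; β = √(1 − 1/γ²) = √0.4108.

β = 0.641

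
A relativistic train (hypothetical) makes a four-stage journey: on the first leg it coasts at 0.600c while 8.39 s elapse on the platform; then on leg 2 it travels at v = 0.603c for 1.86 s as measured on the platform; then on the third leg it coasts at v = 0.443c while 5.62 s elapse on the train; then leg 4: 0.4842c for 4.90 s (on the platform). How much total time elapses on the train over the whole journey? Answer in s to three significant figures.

Leg 1: γ = 1/√(1 − 0.600²) = 5/4 = 1.250; τ_1 = 8.39/1.250 = 6.712 s.
Leg 2: γ = 1/√(1 − 0.603²) = 1/√0.6364 = 1.254; τ_2 = 1.86/1.254 = 1.484 s.
Leg 3: 5.62 s is already measured on the train.
Leg 4: γ = 1/√(1 − 0.4842²) = 1/√0.7656 = 1.143; τ_4 = 4.90/1.143 = 4.287 s.
Total: 6.712 + 1.484 + 5.620 + 4.287 s.

τ = 18.1 s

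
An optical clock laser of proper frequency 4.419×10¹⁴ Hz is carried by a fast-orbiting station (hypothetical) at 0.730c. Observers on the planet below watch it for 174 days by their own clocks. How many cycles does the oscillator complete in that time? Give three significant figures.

N = 4.54×10²¹

γ = 1/√(1 − 0.730²) = 1/√0.4671 = 1.463
During 174 days of lab time, the oscillator's proper time advances by τ = Δt/γ = 174/1.463 = 118.9 days = 1.027×10⁷ s.
N = f × τ = 4.419×10¹⁴ × 1.027×10⁷ = 4.540×10²¹.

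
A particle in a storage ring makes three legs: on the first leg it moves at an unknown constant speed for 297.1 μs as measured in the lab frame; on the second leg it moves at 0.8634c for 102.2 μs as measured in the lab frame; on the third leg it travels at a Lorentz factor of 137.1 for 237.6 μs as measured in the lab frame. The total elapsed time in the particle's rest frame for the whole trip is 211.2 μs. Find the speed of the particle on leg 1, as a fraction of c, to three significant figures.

β = 0.847

Leg 1: speed unknown; τ_1 = 297.1/γ_1.
Leg 2: γ = 1/√(1 − 0.8634²) = 1/√0.2545 = 1.982; τ_2 = 102.2/1.982 = 51.56 μs.
Leg 3: γ = 137.1; τ_3 = 237.6/137.1 = 1.733 μs.
Total proper time: τ_1 + 51.56 + 1.733 = 211.2, so τ_1 = 211.2 − 53.29 = 157.9 μs.
γ_1 = 297.1/157.9 = 1.882; β = √(1 − 1/γ²) = √0.7175.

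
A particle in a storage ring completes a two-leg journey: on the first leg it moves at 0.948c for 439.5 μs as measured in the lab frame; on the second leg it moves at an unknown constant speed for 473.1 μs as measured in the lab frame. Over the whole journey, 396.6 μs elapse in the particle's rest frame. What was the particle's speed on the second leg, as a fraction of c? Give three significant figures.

β = 0.840

Leg 1: γ = 1/√(1 − 0.948²) = 1/√0.1013 = 3.142; τ_1 = 439.5/3.142 = 139.9 μs.
Leg 2: speed unknown; τ_2 = 473.1/γ_2.
Total proper time: 139.9 + τ_2 = 396.6, so τ_2 = 396.6 − 139.9 = 256.7 μs.
γ_2 = 473.1/256.7 = 1.843; β = √(1 − 1/γ²) = √0.7055.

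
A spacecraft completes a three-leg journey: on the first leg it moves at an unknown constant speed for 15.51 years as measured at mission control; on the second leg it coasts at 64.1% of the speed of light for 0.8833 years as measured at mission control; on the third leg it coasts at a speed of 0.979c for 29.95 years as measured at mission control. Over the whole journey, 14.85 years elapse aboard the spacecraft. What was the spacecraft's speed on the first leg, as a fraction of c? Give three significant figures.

Leg 1: speed unknown; τ_1 = 15.51/γ_1.
Leg 2: β = 0.641; γ = 1/√(1 − 0.641²) = 1/√0.5891 = 1.303; τ_2 = 0.8833/1.303 = 0.6780 years.
Leg 3: γ = 1/√(1 − 0.979²) = 1/√0.04156 = 4.905; τ_3 = 29.95/4.905 = 6.106 years.
Total proper time: τ_1 + 0.6780 + 6.106 = 14.85, so τ_1 = 14.85 − 6.784 = 8.066 years.
γ_1 = 15.51/8.066 = 1.923; β = √(1 − 1/γ²) = √0.7295.

β = 0.854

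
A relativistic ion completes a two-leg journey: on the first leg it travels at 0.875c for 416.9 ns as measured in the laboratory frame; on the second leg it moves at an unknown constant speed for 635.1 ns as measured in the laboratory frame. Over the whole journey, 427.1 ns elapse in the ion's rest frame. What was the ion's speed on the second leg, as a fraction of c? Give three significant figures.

Leg 1: γ = 1/√(1 − 0.875²) = 1/√0.2344 = 2.066; τ_1 = 416.9/2.066 = 201.8 ns.
Leg 2: speed unknown; τ_2 = 635.1/γ_2.
Total proper time: 201.8 + τ_2 = 427.1, so τ_2 = 427.1 − 201.8 = 225.3 ns.
γ_2 = 635.1/225.3 = 2.819; β = √(1 − 1/γ²) = √0.8742.

β = 0.935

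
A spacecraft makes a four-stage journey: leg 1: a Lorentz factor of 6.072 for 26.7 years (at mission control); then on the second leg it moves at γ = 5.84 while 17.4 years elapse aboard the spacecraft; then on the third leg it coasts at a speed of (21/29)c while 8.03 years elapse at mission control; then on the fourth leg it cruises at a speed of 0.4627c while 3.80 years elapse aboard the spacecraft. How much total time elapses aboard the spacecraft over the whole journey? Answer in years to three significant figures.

τ = 31.1 years

Leg 1: γ = 6.072; τ_1 = 26.7/6.072 = 4.397 years.
Leg 2: 17.4 years is already measured aboard the spacecraft.
Leg 3: γ = 1/√(1 − (21/29)²) = 29/20 = 1.450; τ_3 = 8.03/1.450 = 5.538 years.
Leg 4: 3.80 years is already measured aboard the spacecraft.
Total: 4.397 + 17.40 + 5.538 + 3.800 years.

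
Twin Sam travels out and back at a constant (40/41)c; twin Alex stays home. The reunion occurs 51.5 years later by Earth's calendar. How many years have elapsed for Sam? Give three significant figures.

γ = 1/√(1 − (40/41)²) = 41/9 ≈ 4.556
Sam's clock measures proper time along the trip: τ = Δt/γ = 51.5/4.556 years.

τ = 11.3 years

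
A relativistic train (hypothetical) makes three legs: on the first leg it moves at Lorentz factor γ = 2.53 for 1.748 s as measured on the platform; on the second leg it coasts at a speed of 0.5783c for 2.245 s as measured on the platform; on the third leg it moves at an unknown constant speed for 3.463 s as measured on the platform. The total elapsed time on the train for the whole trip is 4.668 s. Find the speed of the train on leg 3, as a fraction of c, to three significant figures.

β = 0.785

Leg 1: γ = 2.53; τ_1 = 1.748/2.530 = 0.6909 s.
Leg 2: γ = 1/√(1 − 0.5783²) = 1/√0.6656 = 1.226; τ_2 = 2.245/1.226 = 1.832 s.
Leg 3: speed unknown; τ_3 = 3.463/γ_3.
Total proper time: 0.6909 + 1.832 + τ_3 = 4.668, so τ_3 = 4.668 − 2.522 = 2.146 s.
γ_3 = 3.463/2.146 = 1.614; β = √(1 − 1/γ²) = √0.6161.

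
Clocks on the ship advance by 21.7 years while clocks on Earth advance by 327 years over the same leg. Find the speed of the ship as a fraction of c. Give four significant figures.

β = 0.9978

The proper time is measured on the ship (both events occur at the ship's location); Δt is measured on Earth. γ = Δt/τ = 327/21.7 = 15.07.
β = √(1 − 1/γ²) = √(1 − 0.004404) = √0.9956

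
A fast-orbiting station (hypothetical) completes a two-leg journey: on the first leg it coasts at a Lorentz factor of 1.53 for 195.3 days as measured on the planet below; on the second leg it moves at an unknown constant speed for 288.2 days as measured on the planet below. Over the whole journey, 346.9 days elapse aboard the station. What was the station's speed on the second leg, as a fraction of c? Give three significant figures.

Leg 1: γ = 1.53; τ_1 = 195.3/1.530 = 127.6 days.
Leg 2: speed unknown; τ_2 = 288.2/γ_2.
Total proper time: 127.6 + τ_2 = 346.9, so τ_2 = 346.9 − 127.6 = 219.3 days.
γ_2 = 288.2/219.3 = 1.314; β = √(1 − 1/γ²) = √0.4212.

β = 0.649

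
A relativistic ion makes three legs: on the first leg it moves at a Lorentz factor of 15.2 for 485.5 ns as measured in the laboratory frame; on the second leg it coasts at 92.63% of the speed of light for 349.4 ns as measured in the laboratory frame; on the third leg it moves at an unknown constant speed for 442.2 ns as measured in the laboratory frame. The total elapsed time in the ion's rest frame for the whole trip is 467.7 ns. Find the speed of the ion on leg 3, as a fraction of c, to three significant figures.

β = 0.726

Leg 1: γ = 15.2; τ_1 = 485.5/15.20 = 31.94 ns.
Leg 2: β = 0.9263; γ = 1/√(1 − 0.9263²) = 1/√0.1420 = 2.654; τ_2 = 349.4/2.654 = 131.6 ns.
Leg 3: speed unknown; τ_3 = 442.2/γ_3.
Total proper time: 31.94 + 131.6 + τ_3 = 467.7, so τ_3 = 467.7 − 163.6 = 304.1 ns.
γ_3 = 442.2/304.1 = 1.454; β = √(1 − 1/γ²) = √0.5270.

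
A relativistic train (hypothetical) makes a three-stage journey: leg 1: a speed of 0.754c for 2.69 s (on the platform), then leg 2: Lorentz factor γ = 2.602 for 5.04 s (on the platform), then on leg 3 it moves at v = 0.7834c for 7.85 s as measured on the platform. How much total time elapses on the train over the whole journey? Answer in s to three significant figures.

Leg 1: γ = 1/√(1 − 0.754²) = 1/√0.4315 = 1.522; τ_1 = 2.69/1.522 = 1.767 s.
Leg 2: γ = 2.602; τ_2 = 5.04/2.602 = 1.937 s.
Leg 3: γ = 1/√(1 − 0.7834²) = 1/√0.3863 = 1.609; τ_3 = 7.85/1.609 = 4.879 s.
Total: 1.767 + 1.937 + 4.879 s.

τ = 8.58 s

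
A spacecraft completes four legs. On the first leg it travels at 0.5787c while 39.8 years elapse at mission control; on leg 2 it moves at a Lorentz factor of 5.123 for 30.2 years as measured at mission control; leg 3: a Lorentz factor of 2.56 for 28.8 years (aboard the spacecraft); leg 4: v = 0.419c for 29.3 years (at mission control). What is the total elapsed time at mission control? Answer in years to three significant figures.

Leg 1: 39.8 years is already measured at mission control.
Leg 2: 30.2 years is already measured at mission control.
Leg 3: γ = 2.56; Δt_3 = 2.560 × 28.8 = 73.73 years.
Leg 4: 29.3 years is already measured at mission control.
Total: 39.80 + 30.20 + 73.73 + 29.30 years.

Δt = 173 years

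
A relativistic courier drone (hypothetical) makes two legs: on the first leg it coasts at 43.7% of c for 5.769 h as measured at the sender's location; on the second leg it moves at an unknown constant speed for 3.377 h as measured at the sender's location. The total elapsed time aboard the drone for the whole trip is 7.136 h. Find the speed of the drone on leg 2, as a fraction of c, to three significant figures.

β = 0.817

Leg 1: β = 0.437; γ = 1/√(1 − 0.437²) = 1/√0.8090 = 1.112; τ_1 = 5.769/1.112 = 5.189 h.
Leg 2: speed unknown; τ_2 = 3.377/γ_2.
Total proper time: 5.189 + τ_2 = 7.136, so τ_2 = 7.136 − 5.189 = 1.947 h.
γ_2 = 3.377/1.947 = 1.734; β = √(1 − 1/γ²) = √0.6676.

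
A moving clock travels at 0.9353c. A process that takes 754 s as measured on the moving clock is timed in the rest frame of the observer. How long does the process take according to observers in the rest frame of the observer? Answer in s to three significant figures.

γ = 1/√(1 − 0.9353²) = 1/√0.1252 = 2.826
The interval measured on the moving clock is the proper time (both events occur at the same place in that frame); the lab-frame interval is Δt = γτ = 2.826 × 754 s.

Δt = 2130 s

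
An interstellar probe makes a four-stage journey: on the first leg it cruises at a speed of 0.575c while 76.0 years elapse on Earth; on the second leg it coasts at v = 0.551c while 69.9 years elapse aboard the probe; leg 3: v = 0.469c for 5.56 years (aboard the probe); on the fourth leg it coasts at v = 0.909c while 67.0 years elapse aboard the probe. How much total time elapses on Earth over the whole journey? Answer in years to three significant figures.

Leg 1: 76.0 years is already measured on Earth.
Leg 2: γ = 1/√(1 − 0.551²) = 1/√0.6964 = 1.198; Δt_2 = 1.198 × 69.9 = 83.76 years.
Leg 3: γ = 1/√(1 − 0.469²) = 1/√0.7800 = 1.132; Δt_3 = 1.132 × 5.56 = 6.295 years.
Leg 4: γ = 1/√(1 − 0.909²) = 1/√0.1737 = 2.399; Δt_4 = 2.399 × 67.0 = 160.8 years.
Total: 76.00 + 83.76 + 6.295 + 160.8 years.

Δt = 327 years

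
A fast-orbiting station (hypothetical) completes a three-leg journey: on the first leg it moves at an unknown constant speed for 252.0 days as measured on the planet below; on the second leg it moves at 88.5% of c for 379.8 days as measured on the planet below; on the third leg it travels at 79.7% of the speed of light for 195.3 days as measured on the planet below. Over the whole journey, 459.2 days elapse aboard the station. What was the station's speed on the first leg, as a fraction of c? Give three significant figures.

β = 0.758

Leg 1: speed unknown; τ_1 = 252.0/γ_1.
Leg 2: β = 0.885; γ = 1/√(1 − 0.885²) = 1/√0.2168 = 2.148; τ_2 = 379.8/2.148 = 176.8 days.
Leg 3: β = 0.797; γ = 1/√(1 − 0.797²) = 1/√0.3648 = 1.656; τ_3 = 195.3/1.656 = 118.0 days.
Total proper time: τ_1 + 176.8 + 118.0 = 459.2, so τ_1 = 459.2 − 294.8 = 164.4 days.
γ_1 = 252.0/164.4 = 1.533; β = √(1 − 1/γ²) = √0.5743.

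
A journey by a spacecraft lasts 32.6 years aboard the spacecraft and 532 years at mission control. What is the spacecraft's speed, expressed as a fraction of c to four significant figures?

The proper time is measured aboard the spacecraft (both events occur at the spacecraft's location); Δt is measured at mission control. γ = Δt/τ = 532/32.6 = 16.32.
β = √(1 − 1/γ²) = √(1 − 0.003755) = √0.9962

v = 0.9981c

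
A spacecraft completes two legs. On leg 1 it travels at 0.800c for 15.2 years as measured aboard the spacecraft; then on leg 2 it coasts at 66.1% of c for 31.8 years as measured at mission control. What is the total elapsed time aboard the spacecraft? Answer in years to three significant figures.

Leg 1: 15.2 years is already measured aboard the spacecraft.
Leg 2: β = 0.661; γ = 1/√(1 − 0.661²) = 1/√0.5631 = 1.333; τ_2 = 31.8/1.333 = 23.86 years.
Total: 15.20 + 23.86 years.

τ = 39.1 years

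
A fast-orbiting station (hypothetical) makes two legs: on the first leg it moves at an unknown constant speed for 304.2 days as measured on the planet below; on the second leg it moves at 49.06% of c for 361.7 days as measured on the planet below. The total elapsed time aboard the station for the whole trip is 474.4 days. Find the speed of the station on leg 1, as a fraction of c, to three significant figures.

β = 0.852

Leg 1: speed unknown; τ_1 = 304.2/γ_1.
Leg 2: β = 0.4906; γ = 1/√(1 − 0.4906²) = 1/√0.7593 = 1.148; τ_2 = 361.7/1.148 = 315.2 days.
Total proper time: τ_1 + 315.2 = 474.4, so τ_1 = 474.4 − 315.2 = 159.2 days.
γ_1 = 304.2/159.2 = 1.911; β = √(1 − 1/γ²) = √0.7260.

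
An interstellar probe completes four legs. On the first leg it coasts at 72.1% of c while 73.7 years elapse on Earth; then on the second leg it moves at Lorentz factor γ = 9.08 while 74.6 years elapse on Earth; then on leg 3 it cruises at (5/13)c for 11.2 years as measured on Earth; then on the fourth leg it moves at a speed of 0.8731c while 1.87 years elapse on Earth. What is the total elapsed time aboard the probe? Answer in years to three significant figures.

τ = 70.5 years

Leg 1: β = 0.721; γ = 1/√(1 − 0.721²) = 1/√0.4802 = 1.443; τ_1 = 73.7/1.443 = 51.07 years.
Leg 2: γ = 9.08; τ_2 = 74.6/9.080 = 8.216 years.
Leg 3: γ = 1/√(1 − (5/13)²) = 13/12 ≈ 1.083; τ_3 = 11.2/1.083 = 10.34 years.
Leg 4: γ = 1/√(1 − 0.8731²) = 1/√0.2377 = 2.051; τ_4 = 1.87/2.051 = 0.9117 years.
Total: 51.07 + 8.216 + 10.34 + 0.9117 years.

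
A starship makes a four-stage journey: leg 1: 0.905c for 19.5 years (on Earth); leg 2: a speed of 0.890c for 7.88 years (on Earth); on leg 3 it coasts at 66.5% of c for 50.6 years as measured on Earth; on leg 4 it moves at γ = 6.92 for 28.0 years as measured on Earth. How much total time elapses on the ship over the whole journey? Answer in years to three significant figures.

τ = 53.7 years

Leg 1: γ = 1/√(1 − 0.905²) = 1/√0.1810 = 2.351; τ_1 = 19.5/2.351 = 8.296 years.
Leg 2: γ = 1/√(1 − 0.890²) = 1/√0.2079 = 2.193; τ_2 = 7.88/2.193 = 3.593 years.
Leg 3: β = 0.665; γ = 1/√(1 − 0.665²) = 1/√0.5578 = 1.339; τ_3 = 50.6/1.339 = 37.79 years.
Leg 4: γ = 6.92; τ_4 = 28.0/6.920 = 4.046 years.
Total: 8.296 + 3.593 + 37.79 + 4.046 years.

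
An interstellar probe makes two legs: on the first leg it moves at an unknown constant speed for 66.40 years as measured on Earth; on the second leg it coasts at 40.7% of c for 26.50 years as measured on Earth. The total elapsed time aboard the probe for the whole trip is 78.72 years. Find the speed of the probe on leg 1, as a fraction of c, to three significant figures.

β = 0.571

Leg 1: speed unknown; τ_1 = 66.40/γ_1.
Leg 2: β = 0.407; γ = 1/√(1 − 0.407²) = 1/√0.8344 = 1.095; τ_2 = 26.50/1.095 = 24.21 years.
Total proper time: τ_1 + 24.21 = 78.72, so τ_1 = 78.72 − 24.21 = 54.51 years.
γ_1 = 66.40/54.51 = 1.218; β = √(1 − 1/γ²) = √0.3260.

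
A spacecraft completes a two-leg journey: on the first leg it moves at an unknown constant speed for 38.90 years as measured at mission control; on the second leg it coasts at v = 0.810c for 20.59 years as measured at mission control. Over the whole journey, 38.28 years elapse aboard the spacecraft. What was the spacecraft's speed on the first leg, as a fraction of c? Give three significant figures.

Leg 1: speed unknown; τ_1 = 38.90/γ_1.
Leg 2: γ = 1/√(1 − 0.810²) = 1/√0.3439 = 1.705; τ_2 = 20.59/1.705 = 12.07 years.
Total proper time: τ_1 + 12.07 = 38.28, so τ_1 = 38.28 − 12.07 = 26.21 years.
γ_1 = 38.90/26.21 = 1.484; β = √(1 − 1/γ²) = √0.5462.

β = 0.739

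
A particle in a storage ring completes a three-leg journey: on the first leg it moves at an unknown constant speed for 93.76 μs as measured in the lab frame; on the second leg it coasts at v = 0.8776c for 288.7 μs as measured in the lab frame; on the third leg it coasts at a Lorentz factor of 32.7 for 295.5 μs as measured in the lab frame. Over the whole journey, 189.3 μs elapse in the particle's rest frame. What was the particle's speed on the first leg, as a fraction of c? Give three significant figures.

β = 0.895

Leg 1: speed unknown; τ_1 = 93.76/γ_1.
Leg 2: γ = 1/√(1 − 0.8776²) = 1/√0.2298 = 2.086; τ_2 = 288.7/2.086 = 138.4 μs.
Leg 3: γ = 32.7; τ_3 = 295.5/32.70 = 9.037 μs.
Total proper time: τ_1 + 138.4 + 9.037 = 189.3, so τ_1 = 189.3 − 147.4 = 41.86 μs.
γ_1 = 93.76/41.86 = 2.240; β = √(1 − 1/γ²) = √0.8007.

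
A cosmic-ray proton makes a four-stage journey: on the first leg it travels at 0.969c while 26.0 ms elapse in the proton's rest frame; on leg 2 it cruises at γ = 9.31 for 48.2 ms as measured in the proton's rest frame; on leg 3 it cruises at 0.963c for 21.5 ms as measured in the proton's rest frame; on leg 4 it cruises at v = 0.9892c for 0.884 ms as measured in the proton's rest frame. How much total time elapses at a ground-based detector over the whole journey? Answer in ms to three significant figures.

Δt = 640 ms

Leg 1: γ = 1/√(1 − 0.969²) = 1/√0.06104 = 4.048; Δt_1 = 4.048 × 26.0 = 105.2 ms.
Leg 2: γ = 9.31; Δt_2 = 9.310 × 48.2 = 448.7 ms.
Leg 3: γ = 1/√(1 − 0.963²) = 1/√0.07263 = 3.711; Δt_3 = 3.711 × 21.5 = 79.78 ms.
Leg 4: γ = 1/√(1 − 0.9892²) = 1/√0.02148 = 6.823; Δt_4 = 6.823 × 0.884 = 6.031 ms.
Total: 105.2 + 448.7 + 79.78 + 6.031 ms.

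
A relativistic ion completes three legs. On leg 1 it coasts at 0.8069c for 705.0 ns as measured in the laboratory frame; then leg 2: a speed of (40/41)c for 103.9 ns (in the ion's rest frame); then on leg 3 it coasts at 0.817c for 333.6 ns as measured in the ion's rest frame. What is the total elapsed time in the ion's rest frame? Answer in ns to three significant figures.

Leg 1: γ = 1/√(1 − 0.8069²) = 1/√0.3489 = 1.693; τ_1 = 705.0/1.693 = 416.4 ns.
Leg 2: 103.9 ns is already measured in the ion's rest frame.
Leg 3: 333.6 ns is already measured in the ion's rest frame.
Total: 416.4 + 103.9 + 333.6 ns.

τ = 854 ns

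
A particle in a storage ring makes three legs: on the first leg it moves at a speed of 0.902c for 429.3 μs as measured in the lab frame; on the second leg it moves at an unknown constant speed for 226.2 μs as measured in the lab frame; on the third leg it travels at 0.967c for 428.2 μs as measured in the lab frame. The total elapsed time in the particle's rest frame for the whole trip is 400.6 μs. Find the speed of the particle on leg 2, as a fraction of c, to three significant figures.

Leg 1: γ = 1/√(1 − 0.902²) = 1/√0.1864 = 2.316; τ_1 = 429.3/2.316 = 185.3 μs.
Leg 2: speed unknown; τ_2 = 226.2/γ_2.
Leg 3: γ = 1/√(1 − 0.967²) = 1/√0.06491 = 3.925; τ_3 = 428.2/3.925 = 109.1 μs.
Total proper time: 185.3 + τ_2 + 109.1 = 400.6, so τ_2 = 400.6 − 294.4 = 106.2 μs.
γ_2 = 226.2/106.2 = 2.131; β = √(1 − 1/γ²) = √0.7797.

β = 0.883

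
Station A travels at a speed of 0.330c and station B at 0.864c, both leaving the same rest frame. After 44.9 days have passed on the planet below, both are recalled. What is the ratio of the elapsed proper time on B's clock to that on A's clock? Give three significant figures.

A: γ = 1/√(1 − 0.330²) = 1/√0.8911 = 1.059. B: γ = 1/√(1 − 0.864²) = 1/√0.2535 = 1.986.
τ_A/τ_B = γ_B/γ_A = 1.986/1.059 = 1.875, so τ_B/τ_A = 0.5334.

τ_B/τ_A = 0.533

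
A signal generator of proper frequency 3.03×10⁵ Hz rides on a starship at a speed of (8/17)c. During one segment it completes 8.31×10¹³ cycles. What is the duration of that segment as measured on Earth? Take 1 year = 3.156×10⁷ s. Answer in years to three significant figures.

γ = 1/√(1 − (8/17)²) = 17/15 ≈ 1.133
Proper time for N cycles: τ = N/f = 8.31×10¹³/(3.03×10⁵) = 2.743×10⁸ s = 8.690 years.
Lab-frame duration Δt = γτ = 1.133 × 8.690 = 9.849 years.

Δt = 9.85 years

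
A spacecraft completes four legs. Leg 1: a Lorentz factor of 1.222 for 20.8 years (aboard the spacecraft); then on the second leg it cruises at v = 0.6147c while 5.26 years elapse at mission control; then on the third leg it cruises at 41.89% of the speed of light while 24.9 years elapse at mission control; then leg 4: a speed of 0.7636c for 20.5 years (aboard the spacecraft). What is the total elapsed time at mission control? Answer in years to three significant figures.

Leg 1: γ = 1.222; Δt_1 = 1.222 × 20.8 = 25.42 years.
Leg 2: 5.26 years is already measured at mission control.
Leg 3: 24.9 years is already measured at mission control.
Leg 4: γ = 1/√(1 − 0.7636²) = 1/√0.4169 = 1.549; Δt_4 = 1.549 × 20.5 = 31.75 years.
Total: 25.42 + 5.260 + 24.90 + 31.75 years.

Δt = 87.3 years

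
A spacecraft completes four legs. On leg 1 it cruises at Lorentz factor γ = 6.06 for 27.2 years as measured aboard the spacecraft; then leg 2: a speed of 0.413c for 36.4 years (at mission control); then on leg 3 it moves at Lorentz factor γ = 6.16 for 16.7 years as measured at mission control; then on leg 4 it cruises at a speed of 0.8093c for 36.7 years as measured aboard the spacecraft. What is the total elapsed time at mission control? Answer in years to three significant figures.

Leg 1: γ = 6.06; Δt_1 = 6.060 × 27.2 = 164.8 years.
Leg 2: 36.4 years is already measured at mission control.
Leg 3: 16.7 years is already measured at mission control.
Leg 4: γ = 1/√(1 − 0.8093²) = 1/√0.3450 = 1.702; Δt_4 = 1.702 × 36.7 = 62.48 years.
Total: 164.8 + 36.40 + 16.70 + 62.48 years.

Δt = 280 years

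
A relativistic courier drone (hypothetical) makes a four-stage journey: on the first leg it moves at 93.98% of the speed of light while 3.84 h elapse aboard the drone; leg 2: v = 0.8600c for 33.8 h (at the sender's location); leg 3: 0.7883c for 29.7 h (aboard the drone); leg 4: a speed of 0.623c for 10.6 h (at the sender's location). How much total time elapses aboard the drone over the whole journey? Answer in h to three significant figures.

Leg 1: 3.84 h is already measured aboard the drone.
Leg 2: γ = 1/√(1 − 0.8600²) = 1/√0.2604 = 1.960; τ_2 = 33.8/1.960 = 17.25 h.
Leg 3: 29.7 h is already measured aboard the drone.
Leg 4: γ = 1/√(1 − 0.623²) = 1/√0.6119 = 1.278; τ_4 = 10.6/1.278 = 8.292 h.
Total: 3.840 + 17.25 + 29.70 + 8.292 h.

τ = 59.1 h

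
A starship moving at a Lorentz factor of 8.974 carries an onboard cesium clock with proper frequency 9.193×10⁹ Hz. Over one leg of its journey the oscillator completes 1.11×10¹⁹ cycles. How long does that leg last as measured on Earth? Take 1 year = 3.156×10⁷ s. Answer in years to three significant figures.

Δt = 343 years

γ = 8.974
Proper time for N cycles: τ = N/f = 1.11×10¹⁹/(9.193×10⁹) = 1.207×10⁹ s = 38.26 years.
Lab-frame duration Δt = γτ = 8.974 × 38.26 = 343.3 years.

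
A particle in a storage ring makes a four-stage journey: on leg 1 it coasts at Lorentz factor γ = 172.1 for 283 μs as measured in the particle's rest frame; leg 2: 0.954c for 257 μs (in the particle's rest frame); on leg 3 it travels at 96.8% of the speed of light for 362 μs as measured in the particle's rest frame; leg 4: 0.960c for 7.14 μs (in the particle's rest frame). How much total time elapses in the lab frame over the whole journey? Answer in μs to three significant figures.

Leg 1: γ = 172.1; Δt_1 = 172.1 × 283 = 4.870×10⁴ μs.
Leg 2: γ = 1/√(1 − 0.954²) = 1/√0.08988 = 3.335; Δt_2 = 3.335 × 257 = 857.2 μs.
Leg 3: β = 0.968; γ = 1/√(1 − 0.968²) = 1/√0.06298 = 3.985; Δt_3 = 3.985 × 362 = 1443 μs.
Leg 4: γ = 1/√(1 − 0.960²) = 25/7 ≈ 3.571; Δt_4 = 3.571 × 7.14 = 25.50 μs.
Total: 4.870×10⁴ + 857.2 + 1443 + 25.50 μs.

Δt = 5.10×10⁴ μs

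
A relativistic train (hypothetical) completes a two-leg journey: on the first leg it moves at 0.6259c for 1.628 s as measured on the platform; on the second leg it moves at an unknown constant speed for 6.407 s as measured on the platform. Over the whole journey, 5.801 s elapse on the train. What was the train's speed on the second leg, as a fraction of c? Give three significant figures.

β = 0.707

Leg 1: γ = 1/√(1 − 0.6259²) = 1/√0.6082 = 1.282; τ_1 = 1.628/1.282 = 1.270 s.
Leg 2: speed unknown; τ_2 = 6.407/γ_2.
Total proper time: 1.270 + τ_2 = 5.801, so τ_2 = 5.801 − 1.270 = 4.531 s.
γ_2 = 6.407/4.531 = 1.414; β = √(1 − 1/γ²) = √0.4998.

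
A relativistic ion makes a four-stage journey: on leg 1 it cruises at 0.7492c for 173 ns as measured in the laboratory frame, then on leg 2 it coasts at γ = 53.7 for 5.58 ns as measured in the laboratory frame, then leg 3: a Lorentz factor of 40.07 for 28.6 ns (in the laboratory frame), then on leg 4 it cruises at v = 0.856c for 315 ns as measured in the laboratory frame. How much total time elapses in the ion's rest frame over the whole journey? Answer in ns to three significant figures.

Leg 1: γ = 1/√(1 − 0.7492²) = 1/√0.4387 = 1.510; τ_1 = 173/1.510 = 114.6 ns.
Leg 2: γ = 53.7; τ_2 = 5.58/53.70 = 0.1039 ns.
Leg 3: γ = 40.07; τ_3 = 28.6/40.07 = 0.7138 ns.
Leg 4: γ = 1/√(1 − 0.856²) = 1/√0.2673 = 1.934; τ_4 = 315/1.934 = 162.8 ns.
Total: 114.6 + 0.1039 + 0.7138 + 162.8 ns.

τ = 278 ns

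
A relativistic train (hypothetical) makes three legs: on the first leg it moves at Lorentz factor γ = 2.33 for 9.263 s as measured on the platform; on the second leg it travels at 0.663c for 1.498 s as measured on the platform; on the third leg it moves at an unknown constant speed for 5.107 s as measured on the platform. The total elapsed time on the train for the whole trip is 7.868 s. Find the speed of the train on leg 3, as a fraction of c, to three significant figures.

β = 0.840

Leg 1: γ = 2.33; τ_1 = 9.263/2.330 = 3.976 s.
Leg 2: γ = 1/√(1 − 0.663²) = 1/√0.5604 = 1.336; τ_2 = 1.498/1.336 = 1.121 s.
Leg 3: speed unknown; τ_3 = 5.107/γ_3.
Total proper time: 3.976 + 1.121 + τ_3 = 7.868, so τ_3 = 7.868 − 5.097 = 2.771 s.
γ_3 = 5.107/2.771 = 1.843; β = √(1 − 1/γ²) = √0.7056.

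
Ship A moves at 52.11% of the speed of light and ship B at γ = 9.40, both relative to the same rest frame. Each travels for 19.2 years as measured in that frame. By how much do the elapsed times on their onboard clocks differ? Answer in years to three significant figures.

A: β = 0.5211; γ = 1/√(1 − 0.5211²) = 1/√0.7285 = 1.172; τ_A = 19.2/1.172 = 16.39 years.
B: γ = 9.40; τ_B = 19.2/9.400 = 2.043 years.

|τ_A − τ_B| = 14.3 years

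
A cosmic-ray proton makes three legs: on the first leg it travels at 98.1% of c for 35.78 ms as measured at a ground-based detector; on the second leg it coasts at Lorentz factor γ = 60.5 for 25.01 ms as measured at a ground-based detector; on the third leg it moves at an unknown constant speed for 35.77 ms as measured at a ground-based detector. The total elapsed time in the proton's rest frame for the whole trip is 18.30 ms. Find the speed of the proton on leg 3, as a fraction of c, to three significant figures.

Leg 1: β = 0.981; γ = 1/√(1 − 0.981²) = 1/√0.03764 = 5.154; τ_1 = 35.78/5.154 = 6.942 ms.
Leg 2: γ = 60.5; τ_2 = 25.01/60.50 = 0.4134 ms.
Leg 3: speed unknown; τ_3 = 35.77/γ_3.
Total proper time: 6.942 + 0.4134 + τ_3 = 18.30, so τ_3 = 18.30 − 7.355 = 10.95 ms.
γ_3 = 35.77/10.95 = 3.268; β = √(1 − 1/γ²) = √0.9064.

β = 0.952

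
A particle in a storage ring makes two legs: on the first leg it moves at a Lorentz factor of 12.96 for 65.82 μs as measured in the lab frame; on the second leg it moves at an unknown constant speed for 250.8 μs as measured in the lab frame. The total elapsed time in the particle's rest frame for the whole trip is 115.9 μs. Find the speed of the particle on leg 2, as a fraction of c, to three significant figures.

β = 0.897

Leg 1: γ = 12.96; τ_1 = 65.82/12.96 = 5.079 μs.
Leg 2: speed unknown; τ_2 = 250.8/γ_2.
Total proper time: 5.079 + τ_2 = 115.9, so τ_2 = 115.9 − 5.079 = 110.8 μs.
γ_2 = 250.8/110.8 = 2.263; β = √(1 − 1/γ²) = √0.8047.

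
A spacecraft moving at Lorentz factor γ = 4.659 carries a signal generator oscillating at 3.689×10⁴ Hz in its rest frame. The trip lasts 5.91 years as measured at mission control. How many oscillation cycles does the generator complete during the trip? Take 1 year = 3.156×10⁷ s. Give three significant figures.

N = 1.48×10¹²

γ = 4.659
The oscillator's own cycle count is N = f × τ where τ is the proper time aboard the spacecraft. τ = Δt/γ = 5.91/4.659 = 1.269 years = 4.003×10⁷ s.
N = 3.689×10⁴ × 4.003×10⁷ = 1.477×10¹².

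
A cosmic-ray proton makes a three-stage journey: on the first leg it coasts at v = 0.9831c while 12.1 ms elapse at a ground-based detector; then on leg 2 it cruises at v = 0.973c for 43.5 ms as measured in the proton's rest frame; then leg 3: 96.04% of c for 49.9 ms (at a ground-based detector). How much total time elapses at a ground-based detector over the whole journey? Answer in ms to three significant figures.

Δt = 250 ms

Leg 1: 12.1 ms is already measured at a ground-based detector.
Leg 2: γ = 1/√(1 − 0.973²) = 1/√0.05327 = 4.333; Δt_2 = 4.333 × 43.5 = 188.5 ms.
Leg 3: 49.9 ms is already measured at a ground-based detector.
Total: 12.10 + 188.5 + 49.90 ms.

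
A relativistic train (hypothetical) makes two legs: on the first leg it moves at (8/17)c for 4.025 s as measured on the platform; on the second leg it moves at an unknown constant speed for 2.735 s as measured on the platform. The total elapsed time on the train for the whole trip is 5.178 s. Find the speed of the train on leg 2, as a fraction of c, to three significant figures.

Leg 1: γ = 1/√(1 − (8/17)²) = 17/15 ≈ 1.133; τ_1 = 4.025/1.133 = 3.551 s.
Leg 2: speed unknown; τ_2 = 2.735/γ_2.
Total proper time: 3.551 + τ_2 = 5.178, so τ_2 = 5.178 − 3.551 = 1.627 s.
γ_2 = 2.735/1.627 = 1.681; β = √(1 − 1/γ²) = √0.6463.

β = 0.804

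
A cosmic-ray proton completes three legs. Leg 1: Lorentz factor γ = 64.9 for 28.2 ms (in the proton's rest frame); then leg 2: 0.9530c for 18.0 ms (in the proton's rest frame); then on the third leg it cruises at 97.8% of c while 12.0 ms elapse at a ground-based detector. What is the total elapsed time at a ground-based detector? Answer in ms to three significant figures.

Leg 1: γ = 64.9; Δt_1 = 64.90 × 28.2 = 1830 ms.
Leg 2: γ = 1/√(1 − 0.9530²) = 1/√0.09179 = 3.301; Δt_2 = 3.301 × 18.0 = 59.41 ms.
Leg 3: 12.0 ms is already measured at a ground-based detector.
Total: 1830 + 59.41 + 12.00 ms.

Δt = 1900 ms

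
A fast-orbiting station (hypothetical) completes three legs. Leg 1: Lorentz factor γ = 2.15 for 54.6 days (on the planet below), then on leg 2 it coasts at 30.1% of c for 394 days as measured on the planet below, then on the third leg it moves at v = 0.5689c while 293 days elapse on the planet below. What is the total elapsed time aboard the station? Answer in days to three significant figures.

Leg 1: γ = 2.15; τ_1 = 54.6/2.150 = 25.40 days.
Leg 2: β = 0.301; γ = 1/√(1 − 0.301²) = 1/√0.9094 = 1.049; τ_2 = 394/1.049 = 375.7 days.
Leg 3: γ = 1/√(1 − 0.5689²) = 1/√0.6764 = 1.216; τ_3 = 293/1.216 = 241.0 days.
Total: 25.40 + 375.7 + 241.0 days.

τ = 642 days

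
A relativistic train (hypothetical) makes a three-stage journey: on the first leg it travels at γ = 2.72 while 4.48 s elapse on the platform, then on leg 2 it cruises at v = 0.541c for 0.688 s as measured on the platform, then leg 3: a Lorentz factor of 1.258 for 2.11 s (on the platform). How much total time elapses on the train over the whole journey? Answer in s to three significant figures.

Leg 1: γ = 2.72; τ_1 = 4.48/2.720 = 1.647 s.
Leg 2: γ = 1/√(1 − 0.541²) = 1/√0.7073 = 1.189; τ_2 = 0.688/1.189 = 0.5786 s.
Leg 3: γ = 1.258; τ_3 = 2.11/1.258 = 1.677 s.
Total: 1.647 + 0.5786 + 1.677 s.

τ = 3.90 s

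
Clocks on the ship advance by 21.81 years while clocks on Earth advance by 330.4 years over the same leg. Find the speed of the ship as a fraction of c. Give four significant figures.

The proper time is measured on the ship (both events occur at the ship's location); Δt is measured on Earth. γ = Δt/τ = 330.4/21.81 = 15.15.
β = √(1 − 1/γ²) = √(1 − 0.004357) = √0.9956

v = 0.9978c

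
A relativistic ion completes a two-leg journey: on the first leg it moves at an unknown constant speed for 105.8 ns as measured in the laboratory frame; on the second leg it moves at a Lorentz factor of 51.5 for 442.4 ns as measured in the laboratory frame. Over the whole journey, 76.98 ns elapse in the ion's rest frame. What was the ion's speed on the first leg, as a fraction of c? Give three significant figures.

Leg 1: speed unknown; τ_1 = 105.8/γ_1.
Leg 2: γ = 51.5; τ_2 = 442.4/51.50 = 8.590 ns.
Total proper time: τ_1 + 8.590 = 76.98, so τ_1 = 76.98 − 8.590 = 68.39 ns.
γ_1 = 105.8/68.39 = 1.547; β = √(1 − 1/γ²) = √0.5822.

β = 0.763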